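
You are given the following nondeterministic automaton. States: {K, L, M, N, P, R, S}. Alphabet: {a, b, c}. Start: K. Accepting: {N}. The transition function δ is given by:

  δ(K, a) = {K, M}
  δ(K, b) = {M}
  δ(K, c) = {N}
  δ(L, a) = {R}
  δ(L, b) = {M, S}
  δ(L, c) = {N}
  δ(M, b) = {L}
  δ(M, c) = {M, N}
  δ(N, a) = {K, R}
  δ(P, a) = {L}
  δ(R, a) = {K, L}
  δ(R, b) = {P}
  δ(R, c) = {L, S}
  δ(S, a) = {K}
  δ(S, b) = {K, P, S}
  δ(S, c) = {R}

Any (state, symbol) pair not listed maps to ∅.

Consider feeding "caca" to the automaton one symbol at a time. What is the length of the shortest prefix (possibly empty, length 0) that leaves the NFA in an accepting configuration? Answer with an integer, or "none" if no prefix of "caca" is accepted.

Start in {K}.
Read 'c': {K} → {N}.
None of the earlier sets intersect F, but {N} does.

1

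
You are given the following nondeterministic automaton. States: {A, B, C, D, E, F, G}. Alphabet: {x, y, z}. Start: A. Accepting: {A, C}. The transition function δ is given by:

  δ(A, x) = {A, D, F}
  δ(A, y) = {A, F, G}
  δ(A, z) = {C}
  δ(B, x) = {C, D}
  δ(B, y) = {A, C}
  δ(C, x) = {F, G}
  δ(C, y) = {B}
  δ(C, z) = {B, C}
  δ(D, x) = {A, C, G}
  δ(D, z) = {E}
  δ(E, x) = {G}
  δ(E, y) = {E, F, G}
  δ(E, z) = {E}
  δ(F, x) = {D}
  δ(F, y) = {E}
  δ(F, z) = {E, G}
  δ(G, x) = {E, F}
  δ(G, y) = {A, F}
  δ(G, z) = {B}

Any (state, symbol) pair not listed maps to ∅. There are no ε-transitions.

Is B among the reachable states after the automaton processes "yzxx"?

Start in {A}.
Read 'y': A→{A, F, G}; now {A, F, G}.
Read 'z': A→{C}, F→{E, G}, G→{B}; now {B, C, E, G}.
Read 'x': B→{C, D}, C→{F, G}, E→{G}, G→{E, F}; now {C, D, E, F, G}.
Read 'x': C→{F, G}, D→{A, C, G}, E→{G}, F→{D}, G→{E, F}; now {A, C, D, E, F, G}.
State B is not in {A, C, D, E, F, G}.

No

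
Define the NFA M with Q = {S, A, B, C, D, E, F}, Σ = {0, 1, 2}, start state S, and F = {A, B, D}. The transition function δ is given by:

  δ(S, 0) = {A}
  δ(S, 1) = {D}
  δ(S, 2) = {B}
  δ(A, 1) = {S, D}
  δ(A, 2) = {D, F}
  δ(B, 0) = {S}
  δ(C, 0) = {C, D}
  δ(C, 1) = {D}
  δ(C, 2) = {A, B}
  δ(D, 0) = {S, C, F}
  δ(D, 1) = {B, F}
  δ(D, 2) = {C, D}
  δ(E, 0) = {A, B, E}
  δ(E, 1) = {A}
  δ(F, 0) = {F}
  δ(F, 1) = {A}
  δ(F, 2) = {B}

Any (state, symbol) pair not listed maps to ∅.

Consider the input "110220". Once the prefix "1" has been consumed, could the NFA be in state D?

Start in {S}.
Read '1': {S} → {D}.
State D is in {D}.

Yes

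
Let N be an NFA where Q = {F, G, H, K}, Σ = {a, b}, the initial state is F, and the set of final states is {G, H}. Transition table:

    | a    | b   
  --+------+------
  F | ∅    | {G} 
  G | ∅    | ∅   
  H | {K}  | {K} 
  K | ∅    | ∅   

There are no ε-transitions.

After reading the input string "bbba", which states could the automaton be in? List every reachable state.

∅

Start in {F}.
Read 'b': F→{G}; now {G}.
Read 'b': G→∅; now ∅.
The set is empty and remains empty for the remaining 2 symbols.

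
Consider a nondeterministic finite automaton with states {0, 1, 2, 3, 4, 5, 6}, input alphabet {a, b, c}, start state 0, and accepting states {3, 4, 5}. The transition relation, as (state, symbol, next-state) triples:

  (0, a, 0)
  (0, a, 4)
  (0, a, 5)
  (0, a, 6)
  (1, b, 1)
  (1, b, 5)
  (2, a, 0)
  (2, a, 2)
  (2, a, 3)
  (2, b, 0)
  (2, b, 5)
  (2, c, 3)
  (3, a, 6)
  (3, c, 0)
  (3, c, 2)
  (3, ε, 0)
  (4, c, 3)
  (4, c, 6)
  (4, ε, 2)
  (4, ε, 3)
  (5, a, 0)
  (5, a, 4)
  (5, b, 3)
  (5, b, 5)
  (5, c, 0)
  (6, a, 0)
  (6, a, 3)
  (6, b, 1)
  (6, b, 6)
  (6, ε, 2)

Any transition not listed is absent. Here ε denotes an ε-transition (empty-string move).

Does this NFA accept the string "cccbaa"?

No

Start in {0}.
Read 'c': 0→∅; now ∅.
The set is empty and remains empty for the remaining 5 symbols.
The final set ∅ contains no accepting state.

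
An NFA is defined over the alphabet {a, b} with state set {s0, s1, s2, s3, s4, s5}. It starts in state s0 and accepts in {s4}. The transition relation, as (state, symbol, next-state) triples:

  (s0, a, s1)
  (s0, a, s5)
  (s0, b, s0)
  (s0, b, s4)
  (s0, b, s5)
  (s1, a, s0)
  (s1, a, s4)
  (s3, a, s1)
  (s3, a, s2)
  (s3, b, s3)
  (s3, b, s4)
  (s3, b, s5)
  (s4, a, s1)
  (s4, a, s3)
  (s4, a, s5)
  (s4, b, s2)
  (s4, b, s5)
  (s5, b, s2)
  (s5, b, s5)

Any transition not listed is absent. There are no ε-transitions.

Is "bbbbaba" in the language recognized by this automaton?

Start in {s0}.
Read 'b': {s0} → {s0, s4, s5}.
Read 'b': {s0, s4, s5} → {s0, s2, s4, s5}.
Read 'b': {s0, s2, s4, s5} → {s0, s2, s4, s5}.
Read 'b': {s0, s2, s4, s5} → {s0, s2, s4, s5}.
Read 'a': {s0, s2, s4, s5} → {s1, s3, s5}.
Read 'b': {s1, s3, s5} → {s2, s3, s4, s5}.
Read 'a': {s2, s3, s4, s5} → {s1, s2, s3, s5}.
The final set {s1, s2, s3, s5} contains no accepting state.

No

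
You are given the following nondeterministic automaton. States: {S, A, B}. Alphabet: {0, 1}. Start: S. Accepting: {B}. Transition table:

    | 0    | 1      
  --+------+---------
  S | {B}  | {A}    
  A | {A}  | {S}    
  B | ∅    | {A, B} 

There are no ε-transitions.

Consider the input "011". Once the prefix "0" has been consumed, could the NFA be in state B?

Start in {S}.
Read '0': S→{B}; now {B}.
State B is in {B}.

Yes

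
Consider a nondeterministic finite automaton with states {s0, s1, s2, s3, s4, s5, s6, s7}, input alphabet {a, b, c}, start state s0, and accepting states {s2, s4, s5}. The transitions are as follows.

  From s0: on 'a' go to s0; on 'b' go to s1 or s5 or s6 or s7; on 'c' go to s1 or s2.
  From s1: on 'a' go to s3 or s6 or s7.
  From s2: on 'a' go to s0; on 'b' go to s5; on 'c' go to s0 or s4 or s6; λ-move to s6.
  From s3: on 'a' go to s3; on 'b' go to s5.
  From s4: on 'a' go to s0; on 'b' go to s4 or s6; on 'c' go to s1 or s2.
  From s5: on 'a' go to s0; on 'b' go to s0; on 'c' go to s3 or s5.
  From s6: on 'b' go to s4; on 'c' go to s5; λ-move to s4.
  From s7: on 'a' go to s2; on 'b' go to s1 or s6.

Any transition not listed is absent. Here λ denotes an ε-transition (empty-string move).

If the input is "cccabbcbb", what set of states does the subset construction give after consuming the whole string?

Start in {s0}.
Read 'c': s0→{s1, s2}; union {s1, s2}; ε-closure = {s1, s2, s4, s6}.
Read 'c': s1→∅, s2→{s0, s4, s6}, s4→{s1, s2}, s6→{s5}; now {s0, s1, s2, s4, s5, s6}.
Read 'c': s0→{s1, s2}, s1→∅, s2→{s0, s4, s6}, s4→{s1, s2}, s5→{s3, s5}, s6→{s5}; now {s0, s1, s2, s3, s4, s5, s6}.
Read 'a': s0→{s0}, s1→{s3, s6, s7}, s2→{s0}, s3→{s3}, s4→{s0}, s5→{s0}, s6→∅; union {s0, s3, s6, s7}; ε-closure = {s0, s3, s4, s6, s7}.
Read 'b': s0→{s1, s5, s6, s7}, s3→{s5}, s4→{s4, s6}, s6→{s4}, s7→{s1, s6}; now {s1, s4, s5, s6, s7}.
Read 'b': s1→∅, s4→{s4, s6}, s5→{s0}, s6→{s4}, s7→{s1, s6}; now {s0, s1, s4, s6}.
Read 'c': s0→{s1, s2}, s1→∅, s4→{s1, s2}, s6→{s5}; union {s1, s2, s5}; ε-closure = {s1, s2, s4, s5, s6}.
Read 'b': s1→∅, s2→{s5}, s4→{s4, s6}, s5→{s0}, s6→{s4}; now {s0, s4, s5, s6}.
Read 'b': s0→{s1, s5, s6, s7}, s4→{s4, s6}, s5→{s0}, s6→{s4}; now {s0, s1, s4, s5, s6, s7}.

{s0, s1, s4, s5, s6, s7}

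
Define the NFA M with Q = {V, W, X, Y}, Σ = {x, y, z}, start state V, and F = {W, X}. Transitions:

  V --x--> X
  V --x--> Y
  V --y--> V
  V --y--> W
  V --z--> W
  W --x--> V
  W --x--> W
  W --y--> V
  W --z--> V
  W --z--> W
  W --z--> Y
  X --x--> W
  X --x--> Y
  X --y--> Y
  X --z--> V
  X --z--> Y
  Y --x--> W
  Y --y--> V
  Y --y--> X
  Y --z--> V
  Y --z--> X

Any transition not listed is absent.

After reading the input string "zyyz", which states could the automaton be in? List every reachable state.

Start in {V}.
Read 'z': {V} → {W}.
Read 'y': {W} → {V}.
Read 'y': {V} → {V, W}.
Read 'z': {V, W} → {V, W, Y}.

{V, W, Y}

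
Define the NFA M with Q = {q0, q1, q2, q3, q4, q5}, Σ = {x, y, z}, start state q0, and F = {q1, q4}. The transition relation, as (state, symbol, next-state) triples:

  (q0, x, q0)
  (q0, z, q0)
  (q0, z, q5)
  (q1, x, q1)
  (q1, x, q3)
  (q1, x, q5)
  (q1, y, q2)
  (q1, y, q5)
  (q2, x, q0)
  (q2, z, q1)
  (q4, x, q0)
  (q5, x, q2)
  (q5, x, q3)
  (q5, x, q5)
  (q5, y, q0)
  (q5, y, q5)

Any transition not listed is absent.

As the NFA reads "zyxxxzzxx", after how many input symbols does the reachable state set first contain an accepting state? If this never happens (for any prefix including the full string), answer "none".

Start in {q0}.
Read 'z': {q0} → {q0, q5}.
Read 'y': {q0, q5} → {q0, q5}.
Read 'x': {q0, q5} → {q0, q2, q3, q5}.
Read 'x': {q0, q2, q3, q5} → {q0, q2, q3, q5}.
Read 'x': {q0, q2, q3, q5} → {q0, q2, q3, q5}.
Read 'z': {q0, q2, q3, q5} → {q0, q1, q5}.
None of the earlier sets intersect F, but {q0, q1, q5} does.

6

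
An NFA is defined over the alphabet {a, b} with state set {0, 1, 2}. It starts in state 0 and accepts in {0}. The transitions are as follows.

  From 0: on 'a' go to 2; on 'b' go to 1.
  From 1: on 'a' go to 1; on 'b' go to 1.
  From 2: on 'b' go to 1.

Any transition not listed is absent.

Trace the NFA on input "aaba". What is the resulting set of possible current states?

Start in {0}.
Read 'a': 0→{2}; now {2}.
Read 'a': 2→∅; now ∅.
The set is empty and remains empty for the remaining 2 symbols.

∅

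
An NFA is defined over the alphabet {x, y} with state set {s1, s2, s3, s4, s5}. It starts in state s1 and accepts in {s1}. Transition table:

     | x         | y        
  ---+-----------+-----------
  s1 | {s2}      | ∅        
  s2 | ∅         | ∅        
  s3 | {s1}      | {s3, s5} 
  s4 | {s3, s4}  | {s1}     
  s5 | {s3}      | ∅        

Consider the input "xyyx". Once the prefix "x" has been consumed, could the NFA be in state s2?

Start in {s1}.
Read 'x': {s1} → {s2}.
State s2 is in {s2}.

Yes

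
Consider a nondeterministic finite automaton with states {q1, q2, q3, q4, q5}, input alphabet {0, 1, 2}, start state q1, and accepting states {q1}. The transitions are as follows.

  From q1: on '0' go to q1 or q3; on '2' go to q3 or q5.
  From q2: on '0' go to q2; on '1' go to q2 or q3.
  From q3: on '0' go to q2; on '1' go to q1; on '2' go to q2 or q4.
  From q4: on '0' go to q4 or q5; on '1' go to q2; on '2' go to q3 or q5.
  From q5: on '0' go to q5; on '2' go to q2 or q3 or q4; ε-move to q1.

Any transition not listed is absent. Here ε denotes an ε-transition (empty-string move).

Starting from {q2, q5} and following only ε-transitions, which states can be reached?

{q1, q2, q5}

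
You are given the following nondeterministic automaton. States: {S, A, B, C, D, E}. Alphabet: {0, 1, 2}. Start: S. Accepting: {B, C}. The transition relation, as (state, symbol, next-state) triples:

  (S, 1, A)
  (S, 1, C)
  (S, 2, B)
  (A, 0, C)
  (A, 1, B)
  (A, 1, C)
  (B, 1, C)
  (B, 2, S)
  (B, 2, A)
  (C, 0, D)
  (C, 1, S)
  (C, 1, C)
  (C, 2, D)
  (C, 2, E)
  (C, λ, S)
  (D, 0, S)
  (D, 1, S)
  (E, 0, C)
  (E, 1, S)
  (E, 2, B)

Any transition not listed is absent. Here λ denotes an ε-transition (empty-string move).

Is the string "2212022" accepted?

Start in {S}.
Read '2': S→{B}; now {B}.
Read '2': B→{S, A}; now {S, A}.
Read '1': S→{A, C}, A→{B, C}; union {A, B, C}; ε-closure = {S, A, B, C}.
Read '2': S→{B}, A→∅, B→{S, A}, C→{D, E}; now {S, A, B, D, E}.
Read '0': S→∅, A→{C}, B→∅, D→{S}, E→{C}; now {S, C}.
Read '2': S→{B}, C→{D, E}; now {B, D, E}.
Read '2': B→{S, A}, D→∅, E→{B}; now {S, A, B}.
The final set {S, A, B} contains the accepting state B.

Yes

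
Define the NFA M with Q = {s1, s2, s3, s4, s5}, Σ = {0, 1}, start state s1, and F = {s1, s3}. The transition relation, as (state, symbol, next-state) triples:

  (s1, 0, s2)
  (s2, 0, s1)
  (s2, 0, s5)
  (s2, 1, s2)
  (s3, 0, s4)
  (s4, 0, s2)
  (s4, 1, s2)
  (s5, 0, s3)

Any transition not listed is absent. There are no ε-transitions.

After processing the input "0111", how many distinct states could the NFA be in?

Start in {s1}.
Read '0': s1→{s2}; now {s2}.
Read '1': s2→{s2}; now {s2}.
Read '1': s2→{s2}; now {s2}.
Read '1': s2→{s2}; now {s2}.
That set has 1 state.

1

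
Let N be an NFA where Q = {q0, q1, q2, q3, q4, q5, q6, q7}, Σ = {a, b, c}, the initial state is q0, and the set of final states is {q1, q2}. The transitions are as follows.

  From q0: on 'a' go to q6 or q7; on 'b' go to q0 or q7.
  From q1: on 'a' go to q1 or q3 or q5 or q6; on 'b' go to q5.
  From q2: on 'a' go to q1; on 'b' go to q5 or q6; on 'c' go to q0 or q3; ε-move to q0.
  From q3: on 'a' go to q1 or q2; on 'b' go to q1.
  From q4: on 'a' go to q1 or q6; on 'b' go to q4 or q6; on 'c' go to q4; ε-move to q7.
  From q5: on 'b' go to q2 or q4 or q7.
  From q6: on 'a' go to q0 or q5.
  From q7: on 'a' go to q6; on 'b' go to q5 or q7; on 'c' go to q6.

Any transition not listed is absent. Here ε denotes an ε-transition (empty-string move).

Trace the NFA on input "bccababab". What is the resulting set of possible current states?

Start in {q0}.
Read 'b': {q0} → {q0, q7}.
Read 'c': {q0, q7} → {q6}.
Read 'c': {q6} → ∅.
The set is empty and remains empty for the remaining 6 symbols.

∅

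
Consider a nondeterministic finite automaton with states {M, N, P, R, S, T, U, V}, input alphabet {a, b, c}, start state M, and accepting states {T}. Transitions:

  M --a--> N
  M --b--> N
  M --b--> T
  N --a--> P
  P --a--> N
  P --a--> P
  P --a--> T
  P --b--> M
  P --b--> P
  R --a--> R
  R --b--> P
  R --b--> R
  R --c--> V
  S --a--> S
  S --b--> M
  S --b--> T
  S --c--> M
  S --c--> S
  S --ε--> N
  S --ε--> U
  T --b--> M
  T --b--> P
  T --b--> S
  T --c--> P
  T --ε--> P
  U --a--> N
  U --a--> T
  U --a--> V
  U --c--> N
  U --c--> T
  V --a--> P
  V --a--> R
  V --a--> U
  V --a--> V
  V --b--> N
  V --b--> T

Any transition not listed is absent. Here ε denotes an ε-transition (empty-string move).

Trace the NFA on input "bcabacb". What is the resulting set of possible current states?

Start in {M}.
Read 'b': M→{N, T}; union {N, T}; ε-closure = {N, P, T}.
Read 'c': N→∅, P→∅, T→{P}; now {P}.
Read 'a': P→{N, P, T}; now {N, P, T}.
Read 'b': N→∅, P→{M, P}, T→{M, P, S}; union {M, P, S}; ε-closure = {M, N, P, S, U}.
Read 'a': M→{N}, N→{P}, P→{N, P, T}, S→{S}, U→{N, T, V}; union {N, P, S, T, V}; ε-closure = {N, P, S, T, U, V}.
Read 'c': N→∅, P→∅, S→{M, S}, T→{P}, U→{N, T}, V→∅; union {M, N, P, S, T}; ε-closure = {M, N, P, S, T, U}.
Read 'b': M→{N, T}, N→∅, P→{M, P}, S→{M, T}, T→{M, P, S}, U→∅; union {M, N, P, S, T}; ε-closure = {M, N, P, S, T, U}.

{M, N, P, S, T, U}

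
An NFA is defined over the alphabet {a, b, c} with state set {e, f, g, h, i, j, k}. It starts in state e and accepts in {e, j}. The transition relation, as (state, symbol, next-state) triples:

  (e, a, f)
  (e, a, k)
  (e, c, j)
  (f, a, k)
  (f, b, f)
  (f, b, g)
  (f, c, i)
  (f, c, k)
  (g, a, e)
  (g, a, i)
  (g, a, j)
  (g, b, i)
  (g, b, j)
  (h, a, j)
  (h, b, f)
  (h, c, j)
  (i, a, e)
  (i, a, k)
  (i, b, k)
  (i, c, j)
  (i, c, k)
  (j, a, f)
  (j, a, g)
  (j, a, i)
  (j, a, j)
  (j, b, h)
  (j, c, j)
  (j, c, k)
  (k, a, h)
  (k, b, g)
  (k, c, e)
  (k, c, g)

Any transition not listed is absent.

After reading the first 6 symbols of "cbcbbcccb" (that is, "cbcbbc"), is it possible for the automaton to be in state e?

No

Start in {e}.
Read 'c': e→{j}; now {j}.
Read 'b': j→{h}; now {h}.
Read 'c': h→{j}; now {j}.
Read 'b': j→{h}; now {h}.
Read 'b': h→{f}; now {f}.
Read 'c': f→{i, k}; now {i, k}.
State e is not in {i, k}.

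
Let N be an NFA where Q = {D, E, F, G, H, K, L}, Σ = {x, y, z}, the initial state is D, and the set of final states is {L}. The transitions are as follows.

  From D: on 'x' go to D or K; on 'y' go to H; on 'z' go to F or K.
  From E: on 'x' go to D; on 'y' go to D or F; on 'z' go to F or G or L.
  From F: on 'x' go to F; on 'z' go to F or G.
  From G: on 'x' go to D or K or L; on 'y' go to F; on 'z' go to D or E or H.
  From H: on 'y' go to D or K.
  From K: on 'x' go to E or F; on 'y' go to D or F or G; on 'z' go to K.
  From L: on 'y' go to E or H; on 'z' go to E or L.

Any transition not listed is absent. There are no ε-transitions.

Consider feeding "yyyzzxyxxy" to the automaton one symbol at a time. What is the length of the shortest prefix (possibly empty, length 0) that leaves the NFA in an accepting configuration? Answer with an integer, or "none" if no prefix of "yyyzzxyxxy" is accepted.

5

Start in {D}.
Read 'y': D→{H}; now {H}.
Read 'y': H→{D, K}; now {D, K}.
Read 'y': D→{H}, K→{D, F, G}; now {D, F, G, H}.
Read 'z': D→{F, K}, F→{F, G}, G→{D, E, H}, H→∅; now {D, E, F, G, H, K}.
Read 'z': D→{F, K}, E→{F, G, L}, F→{F, G}, G→{D, E, H}, H→∅, K→{K}; now {D, E, F, G, H, K, L}.
None of the earlier sets intersect F, but {D, E, F, G, H, K, L} does.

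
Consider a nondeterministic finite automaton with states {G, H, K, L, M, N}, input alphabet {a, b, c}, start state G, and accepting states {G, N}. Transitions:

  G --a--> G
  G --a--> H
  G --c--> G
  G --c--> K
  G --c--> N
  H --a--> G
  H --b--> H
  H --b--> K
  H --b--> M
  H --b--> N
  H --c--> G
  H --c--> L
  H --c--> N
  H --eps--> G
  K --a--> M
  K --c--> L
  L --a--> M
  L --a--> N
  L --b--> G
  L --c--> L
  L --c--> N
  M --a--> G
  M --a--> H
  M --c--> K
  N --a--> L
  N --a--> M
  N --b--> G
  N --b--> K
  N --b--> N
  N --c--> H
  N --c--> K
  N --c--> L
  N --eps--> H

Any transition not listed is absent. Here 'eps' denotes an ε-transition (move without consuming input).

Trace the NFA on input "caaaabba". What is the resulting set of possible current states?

Start in {G}.
Read 'c': G→{G, K, N}; union {G, K, N}; ε-closure = {G, H, K, N}.
Read 'a': G→{G, H}, H→{G}, K→{M}, N→{L, M}; now {G, H, L, M}.
Read 'a': G→{G, H}, H→{G}, L→{M, N}, M→{G, H}; now {G, H, M, N}.
Read 'a': G→{G, H}, H→{G}, M→{G, H}, N→{L, M}; now {G, H, L, M}.
Read 'a': G→{G, H}, H→{G}, L→{M, N}, M→{G, H}; now {G, H, M, N}.
Read 'b': G→∅, H→{H, K, M, N}, M→∅, N→{G, K, N}; now {G, H, K, M, N}.
Read 'b': G→∅, H→{H, K, M, N}, K→∅, M→∅, N→{G, K, N}; now {G, H, K, M, N}.
Read 'a': G→{G, H}, H→{G}, K→{M}, M→{G, H}, N→{L, M}; now {G, H, L, M}.

{G, H, L, M}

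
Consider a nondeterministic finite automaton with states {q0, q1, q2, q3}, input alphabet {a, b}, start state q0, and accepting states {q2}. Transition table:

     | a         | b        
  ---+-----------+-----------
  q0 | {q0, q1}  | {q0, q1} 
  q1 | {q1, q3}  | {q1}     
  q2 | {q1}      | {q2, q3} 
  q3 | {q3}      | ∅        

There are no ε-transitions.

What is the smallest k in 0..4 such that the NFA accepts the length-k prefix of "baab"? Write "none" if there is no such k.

none

Start in {q0}.
Read 'b': q0→{q0, q1}; now {q0, q1}.
Read 'a': q0→{q0, q1}, q1→{q1, q3}; now {q0, q1, q3}.
Read 'a': q0→{q0, q1}, q1→{q1, q3}, q3→{q3}; now {q0, q1, q3}.
Read 'b': q0→{q0, q1}, q1→{q1}, q3→∅; now {q0, q1}.
No reachable set along the way intersects F.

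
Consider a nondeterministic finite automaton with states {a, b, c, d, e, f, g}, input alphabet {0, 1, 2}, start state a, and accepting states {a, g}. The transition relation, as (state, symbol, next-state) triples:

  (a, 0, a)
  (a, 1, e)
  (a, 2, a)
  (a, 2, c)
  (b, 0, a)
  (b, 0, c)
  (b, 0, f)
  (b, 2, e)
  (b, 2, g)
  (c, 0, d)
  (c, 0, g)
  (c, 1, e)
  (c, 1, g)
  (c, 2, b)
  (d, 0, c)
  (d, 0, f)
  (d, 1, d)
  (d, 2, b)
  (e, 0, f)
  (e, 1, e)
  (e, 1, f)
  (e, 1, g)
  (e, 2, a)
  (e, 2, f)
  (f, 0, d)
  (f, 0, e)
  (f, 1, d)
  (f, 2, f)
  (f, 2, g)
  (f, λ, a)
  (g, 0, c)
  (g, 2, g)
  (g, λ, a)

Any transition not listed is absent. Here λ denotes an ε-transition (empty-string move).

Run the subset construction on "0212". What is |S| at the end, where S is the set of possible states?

4

Start in {a}.
Read '0': {a} → {a}.
Read '2': {a} → {a, c}.
Read '1': {a, c} → {a, e, g}.
Read '2': {a, e, g} → {a, c, f, g}.
That set has 4 states.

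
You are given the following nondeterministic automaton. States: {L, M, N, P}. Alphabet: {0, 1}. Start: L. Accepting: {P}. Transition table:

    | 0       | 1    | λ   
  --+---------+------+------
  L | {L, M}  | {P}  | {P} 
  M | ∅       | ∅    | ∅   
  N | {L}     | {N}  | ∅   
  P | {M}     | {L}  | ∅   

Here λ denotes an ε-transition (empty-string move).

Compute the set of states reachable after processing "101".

{L, P}

Start: ε-closure({L}) = {L, P}.
Read '1': {L, P} → {L, P}.
Read '0': {L, P} → {L, M, P}.
Read '1': {L, M, P} → {L, P}.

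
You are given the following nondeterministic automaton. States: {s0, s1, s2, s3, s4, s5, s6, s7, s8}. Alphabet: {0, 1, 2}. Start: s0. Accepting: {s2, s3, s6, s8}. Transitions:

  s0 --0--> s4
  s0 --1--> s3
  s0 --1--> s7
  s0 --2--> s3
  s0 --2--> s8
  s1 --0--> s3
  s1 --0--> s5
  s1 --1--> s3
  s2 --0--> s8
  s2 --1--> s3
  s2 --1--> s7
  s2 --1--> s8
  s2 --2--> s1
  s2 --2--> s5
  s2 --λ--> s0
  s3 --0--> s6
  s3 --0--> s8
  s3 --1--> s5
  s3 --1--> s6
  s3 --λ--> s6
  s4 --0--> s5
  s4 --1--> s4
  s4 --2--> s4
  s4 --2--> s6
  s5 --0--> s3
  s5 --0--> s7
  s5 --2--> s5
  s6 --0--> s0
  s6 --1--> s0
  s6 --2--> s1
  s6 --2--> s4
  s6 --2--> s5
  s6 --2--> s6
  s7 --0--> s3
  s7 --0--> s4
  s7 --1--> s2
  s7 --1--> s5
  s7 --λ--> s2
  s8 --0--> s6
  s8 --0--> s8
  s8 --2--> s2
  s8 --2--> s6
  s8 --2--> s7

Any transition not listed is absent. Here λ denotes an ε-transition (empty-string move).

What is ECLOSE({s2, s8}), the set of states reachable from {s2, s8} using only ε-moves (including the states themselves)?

Begin with {s2, s8}.
ε-move s2 → s0; add s0.

{s0, s2, s8}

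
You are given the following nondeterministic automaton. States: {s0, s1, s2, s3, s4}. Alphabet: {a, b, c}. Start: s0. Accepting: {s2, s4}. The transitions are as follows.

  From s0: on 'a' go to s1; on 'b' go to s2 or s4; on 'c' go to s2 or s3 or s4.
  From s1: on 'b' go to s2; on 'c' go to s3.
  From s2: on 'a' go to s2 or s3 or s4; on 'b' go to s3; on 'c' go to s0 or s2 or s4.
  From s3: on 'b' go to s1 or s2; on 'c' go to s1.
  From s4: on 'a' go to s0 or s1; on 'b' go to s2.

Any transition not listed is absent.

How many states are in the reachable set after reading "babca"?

Start in {s0}.
Read 'b': {s0} → {s2, s4}.
Read 'a': {s2, s4} → {s0, s1, s2, s3, s4}.
Read 'b': {s0, s1, s2, s3, s4} → {s1, s2, s3, s4}.
Read 'c': {s1, s2, s3, s4} → {s0, s1, s2, s3, s4}.
Read 'a': {s0, s1, s2, s3, s4} → {s0, s1, s2, s3, s4}.
That set has 5 states.

5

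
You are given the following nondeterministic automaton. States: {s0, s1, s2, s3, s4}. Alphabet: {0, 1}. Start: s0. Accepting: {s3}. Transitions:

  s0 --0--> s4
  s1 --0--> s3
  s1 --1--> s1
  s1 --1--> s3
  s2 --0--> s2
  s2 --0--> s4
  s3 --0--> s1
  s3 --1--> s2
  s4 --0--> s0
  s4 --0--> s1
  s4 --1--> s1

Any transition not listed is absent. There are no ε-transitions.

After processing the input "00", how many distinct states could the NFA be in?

2

Start in {s0}.
Read '0': {s0} → {s4}.
Read '0': {s4} → {s0, s1}.
That set has 2 states.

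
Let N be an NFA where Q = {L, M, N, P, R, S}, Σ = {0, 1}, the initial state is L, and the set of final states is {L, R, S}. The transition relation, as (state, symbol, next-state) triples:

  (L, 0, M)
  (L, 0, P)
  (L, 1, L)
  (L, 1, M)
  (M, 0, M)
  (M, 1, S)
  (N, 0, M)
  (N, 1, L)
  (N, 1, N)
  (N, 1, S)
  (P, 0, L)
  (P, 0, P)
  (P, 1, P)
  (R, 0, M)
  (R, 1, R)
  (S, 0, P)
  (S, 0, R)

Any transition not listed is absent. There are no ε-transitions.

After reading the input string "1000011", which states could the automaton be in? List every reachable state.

Start in {L}.
Read '1': {L} → {L, M}.
Read '0': {L, M} → {M, P}.
Read '0': {M, P} → {L, M, P}.
Read '0': {L, M, P} → {L, M, P}.
Read '0': {L, M, P} → {L, M, P}.
Read '1': {L, M, P} → {L, M, P, S}.
Read '1': {L, M, P, S} → {L, M, P, S}.

{L, M, P, S}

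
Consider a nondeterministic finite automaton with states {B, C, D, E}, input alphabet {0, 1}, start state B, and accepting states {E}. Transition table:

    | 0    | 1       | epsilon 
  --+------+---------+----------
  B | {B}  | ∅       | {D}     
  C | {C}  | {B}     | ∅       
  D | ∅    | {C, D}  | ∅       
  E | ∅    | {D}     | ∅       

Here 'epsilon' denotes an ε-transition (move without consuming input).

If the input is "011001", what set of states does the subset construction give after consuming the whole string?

Start: ε-closure({B}) = {B, D}.
Read '0': B→{B}, D→∅; union {B}; ε-closure = {B, D}.
Read '1': B→∅, D→{C, D}; now {C, D}.
Read '1': C→{B}, D→{C, D}; now {B, C, D}.
Read '0': B→{B}, C→{C}, D→∅; union {B, C}; ε-closure = {B, C, D}.
Read '0': B→{B}, C→{C}, D→∅; union {B, C}; ε-closure = {B, C, D}.
Read '1': B→∅, C→{B}, D→{C, D}; now {B, C, D}.

{B, C, D}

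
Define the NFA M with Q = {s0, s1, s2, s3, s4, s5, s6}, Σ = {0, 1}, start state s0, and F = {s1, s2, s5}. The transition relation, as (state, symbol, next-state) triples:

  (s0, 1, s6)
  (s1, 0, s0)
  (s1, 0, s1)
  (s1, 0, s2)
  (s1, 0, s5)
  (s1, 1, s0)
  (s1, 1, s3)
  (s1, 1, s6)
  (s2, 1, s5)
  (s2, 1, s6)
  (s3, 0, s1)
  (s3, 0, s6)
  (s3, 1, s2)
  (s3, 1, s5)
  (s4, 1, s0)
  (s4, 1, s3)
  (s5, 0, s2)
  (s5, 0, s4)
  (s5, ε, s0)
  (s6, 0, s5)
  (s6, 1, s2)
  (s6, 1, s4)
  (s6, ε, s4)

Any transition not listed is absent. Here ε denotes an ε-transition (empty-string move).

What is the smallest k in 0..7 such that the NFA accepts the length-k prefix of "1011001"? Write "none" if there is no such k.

2

Start in {s0}.
Read '1': s0→{s6}; union {s6}; ε-closure = {s4, s6}.
Read '0': s4→∅, s6→{s5}; union {s5}; ε-closure = {s0, s5}.
None of the earlier sets intersect F, but {s0, s5} does.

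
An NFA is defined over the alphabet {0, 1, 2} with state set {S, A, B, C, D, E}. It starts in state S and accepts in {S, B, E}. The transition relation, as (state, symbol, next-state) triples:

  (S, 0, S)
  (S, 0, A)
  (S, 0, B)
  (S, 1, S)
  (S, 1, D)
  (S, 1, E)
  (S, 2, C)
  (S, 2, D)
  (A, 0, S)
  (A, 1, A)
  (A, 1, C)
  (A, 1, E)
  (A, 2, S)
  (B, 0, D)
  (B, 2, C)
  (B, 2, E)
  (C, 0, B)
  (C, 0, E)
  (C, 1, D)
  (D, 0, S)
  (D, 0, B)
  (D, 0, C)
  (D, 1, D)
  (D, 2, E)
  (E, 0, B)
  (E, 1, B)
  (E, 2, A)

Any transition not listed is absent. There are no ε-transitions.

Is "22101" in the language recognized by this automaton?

No

Start in {S}.
Read '2': {S} → {C, D}.
Read '2': {C, D} → {E}.
Read '1': {E} → {B}.
Read '0': {B} → {D}.
Read '1': {D} → {D}.
The final set {D} contains no accepting state.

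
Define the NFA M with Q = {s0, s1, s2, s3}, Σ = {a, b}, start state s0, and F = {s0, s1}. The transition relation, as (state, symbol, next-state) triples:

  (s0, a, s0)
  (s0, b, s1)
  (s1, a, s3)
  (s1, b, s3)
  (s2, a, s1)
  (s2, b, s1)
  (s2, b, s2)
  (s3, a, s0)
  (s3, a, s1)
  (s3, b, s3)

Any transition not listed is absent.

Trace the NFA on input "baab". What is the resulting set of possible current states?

{s1, s3}

Start in {s0}.
Read 'b': {s0} → {s1}.
Read 'a': {s1} → {s3}.
Read 'a': {s3} → {s0, s1}.
Read 'b': {s0, s1} → {s1, s3}.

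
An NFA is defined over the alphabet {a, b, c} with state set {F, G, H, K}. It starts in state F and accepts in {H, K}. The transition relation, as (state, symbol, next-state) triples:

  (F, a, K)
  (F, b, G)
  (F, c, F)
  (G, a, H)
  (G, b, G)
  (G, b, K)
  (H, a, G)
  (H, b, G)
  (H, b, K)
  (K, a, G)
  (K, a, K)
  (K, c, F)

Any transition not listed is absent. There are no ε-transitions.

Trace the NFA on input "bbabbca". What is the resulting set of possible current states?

{K}

Start in {F}.
Read 'b': {F} → {G}.
Read 'b': {G} → {G, K}.
Read 'a': {G, K} → {G, H, K}.
Read 'b': {G, H, K} → {G, K}.
Read 'b': {G, K} → {G, K}.
Read 'c': {G, K} → {F}.
Read 'a': {F} → {K}.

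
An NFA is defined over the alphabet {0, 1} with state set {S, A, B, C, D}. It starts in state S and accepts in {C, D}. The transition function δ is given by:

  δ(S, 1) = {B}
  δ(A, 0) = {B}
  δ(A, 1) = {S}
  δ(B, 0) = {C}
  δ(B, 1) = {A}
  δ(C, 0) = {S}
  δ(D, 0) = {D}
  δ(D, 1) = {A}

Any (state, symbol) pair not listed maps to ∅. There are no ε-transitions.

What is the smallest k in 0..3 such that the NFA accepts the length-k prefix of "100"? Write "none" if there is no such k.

2

Start in {S}.
Read '1': S→{B}; now {B}.
Read '0': B→{C}; now {C}.
None of the earlier sets intersect F, but {C} does.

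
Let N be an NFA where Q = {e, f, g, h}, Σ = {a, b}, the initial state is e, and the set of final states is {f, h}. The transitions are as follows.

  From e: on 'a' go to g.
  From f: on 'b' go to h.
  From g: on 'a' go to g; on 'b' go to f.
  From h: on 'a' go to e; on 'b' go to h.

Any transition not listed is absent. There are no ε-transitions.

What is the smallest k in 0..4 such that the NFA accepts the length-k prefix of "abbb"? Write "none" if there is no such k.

2

Start in {e}.
Read 'a': e→{g}; now {g}.
Read 'b': g→{f}; now {f}.
None of the earlier sets intersect F, but {f} does.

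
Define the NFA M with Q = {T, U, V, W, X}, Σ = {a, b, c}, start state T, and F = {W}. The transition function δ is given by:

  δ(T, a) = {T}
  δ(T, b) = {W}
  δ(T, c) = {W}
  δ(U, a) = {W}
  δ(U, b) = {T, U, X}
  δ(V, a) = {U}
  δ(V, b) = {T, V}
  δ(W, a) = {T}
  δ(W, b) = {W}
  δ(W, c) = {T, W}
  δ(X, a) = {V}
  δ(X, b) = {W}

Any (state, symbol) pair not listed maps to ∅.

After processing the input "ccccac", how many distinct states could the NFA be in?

Start in {T}.
Read 'c': T→{W}; now {W}.
Read 'c': W→{T, W}; now {T, W}.
Read 'c': T→{W}, W→{T, W}; now {T, W}.
Read 'c': T→{W}, W→{T, W}; now {T, W}.
Read 'a': T→{T}, W→{T}; now {T}.
Read 'c': T→{W}; now {W}.
That set has 1 state.

1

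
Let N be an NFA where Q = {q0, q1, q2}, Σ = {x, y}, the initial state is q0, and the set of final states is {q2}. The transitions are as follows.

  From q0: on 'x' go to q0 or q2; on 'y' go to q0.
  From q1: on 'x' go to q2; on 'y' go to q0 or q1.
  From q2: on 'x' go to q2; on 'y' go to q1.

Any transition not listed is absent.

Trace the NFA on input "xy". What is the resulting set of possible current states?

{q0, q1}

Start in {q0}.
Read 'x': {q0} → {q0, q2}.
Read 'y': {q0, q2} → {q0, q1}.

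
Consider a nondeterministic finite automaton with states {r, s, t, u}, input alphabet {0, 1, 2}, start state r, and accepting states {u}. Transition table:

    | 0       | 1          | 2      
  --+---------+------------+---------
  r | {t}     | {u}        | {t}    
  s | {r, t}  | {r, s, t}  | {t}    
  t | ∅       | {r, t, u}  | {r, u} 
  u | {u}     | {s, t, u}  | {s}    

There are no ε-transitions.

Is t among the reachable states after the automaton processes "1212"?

Yes

Start in {r}.
Read '1': {r} → {u}.
Read '2': {u} → {s}.
Read '1': {s} → {r, s, t}.
Read '2': {r, s, t} → {r, t, u}.
State t is in {r, t, u}.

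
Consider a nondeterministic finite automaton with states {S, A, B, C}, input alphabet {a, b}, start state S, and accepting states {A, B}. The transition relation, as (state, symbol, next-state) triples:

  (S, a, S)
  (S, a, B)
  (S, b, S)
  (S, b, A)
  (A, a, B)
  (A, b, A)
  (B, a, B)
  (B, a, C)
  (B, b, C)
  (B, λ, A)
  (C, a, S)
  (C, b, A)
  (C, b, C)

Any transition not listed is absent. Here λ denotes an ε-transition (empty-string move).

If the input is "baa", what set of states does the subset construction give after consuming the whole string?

{S, A, B, C}

Start in {S}.
Read 'b': {S} → {S, A}.
Read 'a': {S, A} → {S, A, B}.
Read 'a': {S, A, B} → {S, A, B, C}.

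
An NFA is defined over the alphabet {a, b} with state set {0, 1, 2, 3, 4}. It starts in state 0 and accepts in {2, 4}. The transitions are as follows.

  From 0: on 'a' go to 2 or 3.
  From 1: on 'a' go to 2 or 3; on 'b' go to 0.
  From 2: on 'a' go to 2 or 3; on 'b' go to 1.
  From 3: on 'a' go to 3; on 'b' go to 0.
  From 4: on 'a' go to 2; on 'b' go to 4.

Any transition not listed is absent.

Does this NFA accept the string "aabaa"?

Yes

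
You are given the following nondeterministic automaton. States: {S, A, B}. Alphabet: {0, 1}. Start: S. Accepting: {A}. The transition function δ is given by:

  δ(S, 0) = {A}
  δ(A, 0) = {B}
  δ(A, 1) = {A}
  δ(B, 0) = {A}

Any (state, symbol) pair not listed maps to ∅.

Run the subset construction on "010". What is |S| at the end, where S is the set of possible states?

1

Start in {S}.
Read '0': S→{A}; now {A}.
Read '1': A→{A}; now {A}.
Read '0': A→{B}; now {B}.
That set has 1 state.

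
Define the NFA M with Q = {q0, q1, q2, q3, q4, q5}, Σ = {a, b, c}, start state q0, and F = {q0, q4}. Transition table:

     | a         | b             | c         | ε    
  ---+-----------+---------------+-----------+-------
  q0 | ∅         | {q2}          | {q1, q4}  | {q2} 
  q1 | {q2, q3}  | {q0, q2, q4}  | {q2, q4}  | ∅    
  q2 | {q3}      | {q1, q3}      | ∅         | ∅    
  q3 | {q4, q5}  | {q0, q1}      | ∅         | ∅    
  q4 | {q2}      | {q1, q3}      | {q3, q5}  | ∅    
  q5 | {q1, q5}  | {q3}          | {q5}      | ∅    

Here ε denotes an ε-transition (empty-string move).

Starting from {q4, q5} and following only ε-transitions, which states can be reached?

{q4, q5}

Begin with {q4, q5}.
No ε-moves leave this set, so the closure equals the set itself.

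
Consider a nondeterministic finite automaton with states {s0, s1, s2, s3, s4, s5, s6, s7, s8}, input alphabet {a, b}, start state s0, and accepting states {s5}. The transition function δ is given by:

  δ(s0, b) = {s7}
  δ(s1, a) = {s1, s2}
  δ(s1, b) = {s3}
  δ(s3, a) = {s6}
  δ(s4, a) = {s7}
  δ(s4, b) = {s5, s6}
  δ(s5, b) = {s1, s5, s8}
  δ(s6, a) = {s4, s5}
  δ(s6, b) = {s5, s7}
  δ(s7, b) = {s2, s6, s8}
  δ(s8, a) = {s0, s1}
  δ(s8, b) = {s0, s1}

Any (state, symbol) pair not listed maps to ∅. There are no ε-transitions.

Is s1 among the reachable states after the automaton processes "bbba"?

Yes

Start in {s0}.
Read 'b': {s0} → {s7}.
Read 'b': {s7} → {s2, s6, s8}.
Read 'b': {s2, s6, s8} → {s0, s1, s5, s7}.
Read 'a': {s0, s1, s5, s7} → {s1, s2}.
State s1 is in {s1, s2}.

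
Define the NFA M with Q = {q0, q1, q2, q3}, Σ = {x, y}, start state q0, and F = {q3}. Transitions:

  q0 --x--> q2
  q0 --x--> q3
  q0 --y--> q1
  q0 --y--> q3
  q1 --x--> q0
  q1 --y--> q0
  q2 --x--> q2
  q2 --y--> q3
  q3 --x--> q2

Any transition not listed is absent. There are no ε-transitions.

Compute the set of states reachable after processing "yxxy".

{q3}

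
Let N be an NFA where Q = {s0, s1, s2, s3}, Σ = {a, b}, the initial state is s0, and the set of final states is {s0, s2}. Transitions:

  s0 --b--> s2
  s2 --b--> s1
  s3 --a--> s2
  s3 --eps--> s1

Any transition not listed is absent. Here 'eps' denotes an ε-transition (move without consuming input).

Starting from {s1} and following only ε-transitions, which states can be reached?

{s1}

Begin with {s1}.
No ε-moves leave this set, so the closure equals the set itself.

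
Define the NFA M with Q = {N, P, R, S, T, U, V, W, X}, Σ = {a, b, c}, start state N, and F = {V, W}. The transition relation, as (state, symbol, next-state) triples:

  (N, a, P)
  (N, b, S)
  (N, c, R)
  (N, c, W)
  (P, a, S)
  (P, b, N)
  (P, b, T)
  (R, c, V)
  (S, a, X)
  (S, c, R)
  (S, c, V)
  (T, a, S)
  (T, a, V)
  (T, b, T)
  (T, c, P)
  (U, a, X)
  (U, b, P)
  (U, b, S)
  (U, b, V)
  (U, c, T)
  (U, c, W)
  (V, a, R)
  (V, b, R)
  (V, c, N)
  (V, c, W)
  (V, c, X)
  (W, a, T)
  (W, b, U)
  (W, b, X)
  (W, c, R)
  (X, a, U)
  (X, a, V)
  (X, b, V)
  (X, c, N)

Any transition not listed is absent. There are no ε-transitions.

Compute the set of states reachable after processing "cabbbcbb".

{S, T}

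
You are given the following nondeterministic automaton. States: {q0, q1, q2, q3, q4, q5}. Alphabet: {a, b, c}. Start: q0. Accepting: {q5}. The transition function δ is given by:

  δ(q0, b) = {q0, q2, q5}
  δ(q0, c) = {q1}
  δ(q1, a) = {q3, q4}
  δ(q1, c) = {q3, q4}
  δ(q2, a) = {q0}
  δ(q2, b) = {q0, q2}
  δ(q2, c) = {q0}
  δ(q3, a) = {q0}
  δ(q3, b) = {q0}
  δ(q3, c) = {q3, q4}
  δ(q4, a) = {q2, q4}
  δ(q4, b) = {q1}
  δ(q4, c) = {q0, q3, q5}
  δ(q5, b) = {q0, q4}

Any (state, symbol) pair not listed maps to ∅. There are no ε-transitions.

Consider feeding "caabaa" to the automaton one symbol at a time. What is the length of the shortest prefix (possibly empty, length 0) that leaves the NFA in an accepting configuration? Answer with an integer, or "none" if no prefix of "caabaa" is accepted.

4

Start in {q0}.
Read 'c': q0→{q1}; now {q1}.
Read 'a': q1→{q3, q4}; now {q3, q4}.
Read 'a': q3→{q0}, q4→{q2, q4}; now {q0, q2, q4}.
Read 'b': q0→{q0, q2, q5}, q2→{q0, q2}, q4→{q1}; now {q0, q1, q2, q5}.
None of the earlier sets intersect F, but {q0, q1, q2, q5} does.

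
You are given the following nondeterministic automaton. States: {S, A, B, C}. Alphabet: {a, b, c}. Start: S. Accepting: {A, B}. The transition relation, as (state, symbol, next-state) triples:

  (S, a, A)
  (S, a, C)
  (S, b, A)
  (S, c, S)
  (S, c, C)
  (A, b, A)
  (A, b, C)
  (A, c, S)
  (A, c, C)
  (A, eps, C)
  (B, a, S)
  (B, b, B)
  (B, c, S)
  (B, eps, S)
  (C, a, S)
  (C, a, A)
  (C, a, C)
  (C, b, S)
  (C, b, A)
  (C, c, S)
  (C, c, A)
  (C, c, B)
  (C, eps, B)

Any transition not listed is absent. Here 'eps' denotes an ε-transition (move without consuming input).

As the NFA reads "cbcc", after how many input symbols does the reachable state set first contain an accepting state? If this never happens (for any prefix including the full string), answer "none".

Start in {S}.
Read 'c': S→{S, C}; union {S, C}; ε-closure = {S, B, C}.
None of the earlier sets intersect F, but {S, B, C} does.

1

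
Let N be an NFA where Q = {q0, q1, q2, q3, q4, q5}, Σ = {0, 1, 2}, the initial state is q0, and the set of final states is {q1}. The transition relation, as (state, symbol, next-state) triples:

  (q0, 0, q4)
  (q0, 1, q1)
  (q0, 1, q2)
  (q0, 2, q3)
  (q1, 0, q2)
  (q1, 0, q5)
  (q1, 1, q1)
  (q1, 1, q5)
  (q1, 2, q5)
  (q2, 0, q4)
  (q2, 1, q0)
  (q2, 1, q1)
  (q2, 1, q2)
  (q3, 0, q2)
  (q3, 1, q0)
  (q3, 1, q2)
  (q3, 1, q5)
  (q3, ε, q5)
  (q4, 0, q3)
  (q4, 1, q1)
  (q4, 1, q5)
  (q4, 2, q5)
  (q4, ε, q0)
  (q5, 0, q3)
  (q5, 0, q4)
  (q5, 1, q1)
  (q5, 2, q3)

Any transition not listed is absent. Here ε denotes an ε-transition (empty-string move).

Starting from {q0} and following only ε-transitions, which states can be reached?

{q0}

Begin with {q0}.
No ε-moves leave this set, so the closure equals the set itself.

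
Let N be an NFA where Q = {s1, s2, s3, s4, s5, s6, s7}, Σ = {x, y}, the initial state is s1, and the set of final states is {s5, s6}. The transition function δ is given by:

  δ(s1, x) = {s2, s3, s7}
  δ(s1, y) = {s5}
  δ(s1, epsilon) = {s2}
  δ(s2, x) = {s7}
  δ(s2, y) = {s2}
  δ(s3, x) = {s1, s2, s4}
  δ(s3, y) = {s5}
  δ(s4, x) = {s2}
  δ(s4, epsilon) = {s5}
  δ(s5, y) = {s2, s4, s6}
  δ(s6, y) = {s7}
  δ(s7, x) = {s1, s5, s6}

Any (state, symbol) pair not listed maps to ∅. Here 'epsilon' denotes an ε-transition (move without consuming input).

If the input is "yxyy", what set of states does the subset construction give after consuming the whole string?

Start: ε-closure({s1}) = {s1, s2}.
Read 'y': s1→{s5}, s2→{s2}; now {s2, s5}.
Read 'x': s2→{s7}, s5→∅; now {s7}.
Read 'y': s7→∅; now ∅.
The set is empty and remains empty for the remaining 1 symbol.

∅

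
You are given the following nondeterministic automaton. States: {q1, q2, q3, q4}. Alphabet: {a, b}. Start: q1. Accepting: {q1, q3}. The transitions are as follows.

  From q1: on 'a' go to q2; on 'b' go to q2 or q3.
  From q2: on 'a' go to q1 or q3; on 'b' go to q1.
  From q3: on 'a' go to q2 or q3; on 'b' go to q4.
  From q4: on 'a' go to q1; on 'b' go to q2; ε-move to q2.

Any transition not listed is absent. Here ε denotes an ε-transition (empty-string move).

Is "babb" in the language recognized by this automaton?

Yes

Start in {q1}.
Read 'b': {q1} → {q2, q3}.
Read 'a': {q2, q3} → {q1, q2, q3}.
Read 'b': {q1, q2, q3} → {q1, q2, q3, q4}.
Read 'b': {q1, q2, q3, q4} → {q1, q2, q3, q4}.
The final set {q1, q2, q3, q4} contains the accepting states q1, q3.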